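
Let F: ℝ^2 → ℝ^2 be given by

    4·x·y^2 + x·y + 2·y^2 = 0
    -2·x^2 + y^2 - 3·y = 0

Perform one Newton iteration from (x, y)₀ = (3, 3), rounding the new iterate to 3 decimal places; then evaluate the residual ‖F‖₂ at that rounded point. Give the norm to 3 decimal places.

38.394

At (3, 3): F = (135.000, -18.000).
Jacobian J = [[4·y^2 + y, 8·x·y + x + 4·y], [-4·x, 2·y - 3]].
At the point, J = [[39.000, 87.000], [-12.000, 3.000]] (det J = 1161.000).
Solving J·Δ = −F gives Δ = (-1.698, -0.791).
Then the next iterate is (x, y)₁ = (1.302, 2.209).
Re-evaluating at (1.302, 2.209): F = (38.04886, -5.13773), so ‖F‖₂ = 38.394.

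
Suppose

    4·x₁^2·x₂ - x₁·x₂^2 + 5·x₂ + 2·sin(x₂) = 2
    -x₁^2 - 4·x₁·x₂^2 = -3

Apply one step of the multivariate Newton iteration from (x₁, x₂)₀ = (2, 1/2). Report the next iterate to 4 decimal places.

(2.2251, -0.0157)

At (2, 1/2): F = (8.958851, -3.0000).
Jacobian J = [[8·x₁·x₂ - x₂^2, 4·x₁^2 - 2·x₁·x₂ + 2·cos(x₂) + 5], [-2·x₁ - 4·x₂^2, -8·x₁·x₂]].
At the point, J = [[7.7500, 20.755165], [-5.0000, -8.0000]] (det J = 41.775826).
Solving J·Δ = −F gives Δ = (0.2251, -0.5157).
Then the next iterate is (x₁, x₂)₁ = (2.2251, -0.0157).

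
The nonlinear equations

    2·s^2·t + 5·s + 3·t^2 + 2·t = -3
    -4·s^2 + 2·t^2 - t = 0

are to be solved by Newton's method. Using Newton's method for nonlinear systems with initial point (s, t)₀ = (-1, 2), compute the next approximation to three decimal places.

(-0.369, 0.993)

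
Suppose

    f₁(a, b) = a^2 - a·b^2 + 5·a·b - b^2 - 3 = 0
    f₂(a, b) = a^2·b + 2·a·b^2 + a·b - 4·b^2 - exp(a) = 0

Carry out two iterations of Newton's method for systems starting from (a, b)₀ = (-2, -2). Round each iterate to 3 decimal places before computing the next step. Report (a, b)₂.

(-0.947, -0.675)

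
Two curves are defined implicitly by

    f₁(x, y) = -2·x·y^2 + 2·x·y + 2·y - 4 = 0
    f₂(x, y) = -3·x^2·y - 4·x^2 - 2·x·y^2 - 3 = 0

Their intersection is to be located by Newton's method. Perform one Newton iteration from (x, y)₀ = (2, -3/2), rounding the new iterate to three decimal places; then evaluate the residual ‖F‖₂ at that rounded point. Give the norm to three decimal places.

24.561

At (2, -3/2): F = (-22.000, -10.000).
Jacobian J = [[-2·y^2 + 2·y, -4·x·y + 2·x + 2], [-6·x·y - 8·x - 2·y^2, -3·x^2 - 4·x·y]].
At the point, J = [[-7.500, 18.000], [-2.500, 0.000]] (det J = 45.000).
Solving J·Δ = −F gives Δ = (-4.000, -0.444).
Then the next iterate is (x, y)₁ = (-2.000, -1.944).
Re-evaluating at (-2.000, -1.944): F = (15.00454, 19.44454), so ‖F‖₂ = 24.561.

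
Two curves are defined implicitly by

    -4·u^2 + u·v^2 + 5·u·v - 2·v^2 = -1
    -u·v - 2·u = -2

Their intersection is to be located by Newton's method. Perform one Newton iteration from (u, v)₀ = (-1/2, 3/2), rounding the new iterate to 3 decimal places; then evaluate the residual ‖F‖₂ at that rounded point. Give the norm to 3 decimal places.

At (-1/2, 3/2): F = (-9.375, 3.750).
Jacobian J = [[-8·u + v^2 + 5·v, 2·u·v + 5·u - 4·v], [-v - 2, -u]].
At the point, J = [[13.750, -10.000], [-3.500, 0.500]] (det J = -28.125).
Solving J·Δ = −F gives Δ = (1.167, 0.667).
Then the next iterate is (u, v)₁ = (0.667, 2.167).
Re-evaluating at (0.667, 2.167): F = (0.18777, -0.77939), so ‖F‖₂ = 0.802.

0.802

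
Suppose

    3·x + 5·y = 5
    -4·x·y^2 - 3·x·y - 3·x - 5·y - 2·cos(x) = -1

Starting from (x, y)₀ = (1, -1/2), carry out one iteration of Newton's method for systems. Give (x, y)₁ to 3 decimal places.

At (1, -1/2): F = (-4.500, -0.08060).
Jacobian J = [[3, 5], [-4·y^2 - 3·y + 2·sin(x) - 3, -8·x·y - 3·x - 5]].
At the point, J = [[3.000, 5.000], [-0.81706, -4.000]] (det J = -7.91471).
Solving J·Δ = −F gives Δ = (2.325, -0.495).
Then the next iterate is (x, y)₁ = (3.325, -0.995).

(3.325, -0.995)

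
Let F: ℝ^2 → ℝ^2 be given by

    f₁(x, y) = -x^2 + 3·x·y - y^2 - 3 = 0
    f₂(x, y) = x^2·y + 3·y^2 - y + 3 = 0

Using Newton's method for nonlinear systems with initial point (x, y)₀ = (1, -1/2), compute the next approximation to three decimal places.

(0.845, 0.802)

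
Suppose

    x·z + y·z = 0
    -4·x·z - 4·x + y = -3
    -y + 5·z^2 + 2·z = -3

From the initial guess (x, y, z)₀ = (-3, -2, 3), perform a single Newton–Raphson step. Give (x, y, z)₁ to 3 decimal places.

At (-3, -2, 3): F = (-15.000, 49.000, 56.000).
Jacobian J = [[z, z, x + y], [-4·z - 4, 1, -4·x], [0, -1, 10·z + 2]].
At the point, J = [[3.000, 3.000, -5.000], [-16.000, 1.000, 12.000], [0.000, -1.000, 32.000]] (det J = 1588.000).
Solving J·Δ = −F gives Δ = (1.778, 0.322, -1.740).
Then the next iterate is (x, y, z)₁ = (-1.222, -1.678, 1.260).

(-1.222, -1.678, 1.260)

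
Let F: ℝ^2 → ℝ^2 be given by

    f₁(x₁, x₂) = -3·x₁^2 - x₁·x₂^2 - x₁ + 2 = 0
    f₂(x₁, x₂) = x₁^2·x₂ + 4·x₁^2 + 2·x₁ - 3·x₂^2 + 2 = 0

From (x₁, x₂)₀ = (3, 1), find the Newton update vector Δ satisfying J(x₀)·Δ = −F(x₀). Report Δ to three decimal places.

(-1.568, 0.061)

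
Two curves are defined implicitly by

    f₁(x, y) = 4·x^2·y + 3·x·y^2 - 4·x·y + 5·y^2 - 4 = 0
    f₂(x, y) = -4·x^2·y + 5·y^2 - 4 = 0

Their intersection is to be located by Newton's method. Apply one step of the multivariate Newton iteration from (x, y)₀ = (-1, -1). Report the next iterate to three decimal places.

At (-1, -1): F = (-10.000, 5.000).
Jacobian J = [[8·x·y + 3·y^2 - 4·y, 4·x^2 + 6·x·y - 4·x + 10·y], [-8·x·y, -4·x^2 + 10·y]].
At the point, J = [[15.000, 4.000], [-8.000, -14.000]] (det J = -178.000).
Solving J·Δ = −F gives Δ = (0.674, -0.028).
Then the next iterate is (x, y)₁ = (-0.326, -1.028).

(-0.326, -1.028)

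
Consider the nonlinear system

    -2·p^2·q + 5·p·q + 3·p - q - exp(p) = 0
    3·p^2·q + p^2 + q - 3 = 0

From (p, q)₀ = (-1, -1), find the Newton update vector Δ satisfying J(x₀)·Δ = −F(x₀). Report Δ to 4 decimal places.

(4.5143, -3.0143)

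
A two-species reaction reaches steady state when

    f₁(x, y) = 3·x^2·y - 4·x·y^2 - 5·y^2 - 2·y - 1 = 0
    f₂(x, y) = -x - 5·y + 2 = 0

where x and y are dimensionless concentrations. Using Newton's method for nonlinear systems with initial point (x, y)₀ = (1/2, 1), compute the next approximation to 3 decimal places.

At (1/2, 1): F = (-9.250, -3.500).
Jacobian J = [[6·x·y - 4·y^2, 3·x^2 - 8·x·y - 10·y - 2], [-1, -5]].
At the point, J = [[-1.000, -15.250], [-1.000, -5.000]] (det J = -10.250).
Solving J·Δ = −F gives Δ = (-0.695, -0.561).
Then the next iterate is (x, y)₁ = (-0.195, 0.439).

(-0.195, 0.439)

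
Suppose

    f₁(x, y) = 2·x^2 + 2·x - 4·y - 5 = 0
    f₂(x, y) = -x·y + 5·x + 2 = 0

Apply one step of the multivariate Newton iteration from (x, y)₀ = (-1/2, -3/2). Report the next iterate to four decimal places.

(-0.3173, -1.3750)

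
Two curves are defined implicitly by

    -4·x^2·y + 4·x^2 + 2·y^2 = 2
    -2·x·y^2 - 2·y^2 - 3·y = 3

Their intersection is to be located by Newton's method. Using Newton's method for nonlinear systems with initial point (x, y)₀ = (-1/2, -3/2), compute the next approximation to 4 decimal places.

(-0.6667, -0.5476)

At (-1/2, -3/2): F = (5.0000, -0.7500).
Jacobian J = [[-8·x·y + 8·x, -4·x^2 + 4·y], [-2·y^2, -4·x·y - 4·y - 3]].
At the point, J = [[-10.0000, -7.0000], [-4.5000, 0.0000]] (det J = -31.5000).
Solving J·Δ = −F gives Δ = (-0.1667, 0.9524).
Then the next iterate is (x, y)₁ = (-0.6667, -0.5476).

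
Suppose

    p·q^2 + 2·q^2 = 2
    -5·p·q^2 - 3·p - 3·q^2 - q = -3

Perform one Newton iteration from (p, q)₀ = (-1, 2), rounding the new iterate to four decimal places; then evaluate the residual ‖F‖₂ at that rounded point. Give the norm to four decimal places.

At (-1, 2): F = (2.0000, 12.0000).
Jacobian J = [[q^2, 2·p·q + 4·q], [-5·q^2 - 3, -10·p·q - 6·q - 1]].
At the point, J = [[4.0000, 4.0000], [-23.0000, 7.0000]] (det J = 120.0000).
Solving J·Δ = −F gives Δ = (0.2833, -0.7833).
Then the next iterate is (p, q)₁ = (-0.7167, 1.2167).
Re-evaluating at (-0.7167, 1.2167): F = (-0.100255, 4.797189), so ‖F‖₂ = 4.7982.

4.7982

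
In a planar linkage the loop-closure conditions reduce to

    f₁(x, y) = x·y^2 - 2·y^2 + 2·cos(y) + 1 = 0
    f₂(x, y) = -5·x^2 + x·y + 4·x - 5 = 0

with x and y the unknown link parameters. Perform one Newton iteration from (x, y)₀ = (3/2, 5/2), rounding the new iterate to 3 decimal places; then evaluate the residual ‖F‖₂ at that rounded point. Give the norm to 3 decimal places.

At (3/2, 5/2): F = (-3.72729, -6.500).
Jacobian J = [[y^2, 2·x·y - 4·y - 2·sin(y)], [-10·x + y + 4, x]].
At the point, J = [[6.250, -3.69694], [-8.500, 1.500]] (det J = -22.04903).
Solving J·Δ = −F gives Δ = (-1.343, -3.279).
Then the next iterate is (x, y)₁ = (0.157, -0.779).
Re-evaluating at (0.157, -0.779): F = (1.30482, -4.61755), so ‖F‖₂ = 4.798.

4.798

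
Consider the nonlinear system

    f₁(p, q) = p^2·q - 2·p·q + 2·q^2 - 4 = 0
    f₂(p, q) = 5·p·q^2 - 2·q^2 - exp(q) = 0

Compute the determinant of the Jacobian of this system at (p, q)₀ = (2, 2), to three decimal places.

J = [[2·p·q - 2·q, p^2 - 2·p + 4·q], [5·q^2, 10·p·q - 4·q - exp(q)]].
At the point, J = [[4.000, 8.000], [20.000, 24.61094]].
det J = -61.556.

-61.556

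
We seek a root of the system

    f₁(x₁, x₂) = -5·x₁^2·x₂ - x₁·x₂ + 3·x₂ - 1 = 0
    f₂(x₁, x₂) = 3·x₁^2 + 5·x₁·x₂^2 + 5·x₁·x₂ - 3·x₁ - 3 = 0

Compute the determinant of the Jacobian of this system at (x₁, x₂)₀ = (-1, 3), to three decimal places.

J = [[-10·x₁·x₂ - x₂, -5·x₁^2 - x₁ + 3], [6·x₁ + 5·x₂^2 + 5·x₂ - 3, 10·x₁·x₂ + 5·x₁]].
At the point, J = [[27.000, -1.000], [51.000, -35.000]].
det J = -894.000.

-894.000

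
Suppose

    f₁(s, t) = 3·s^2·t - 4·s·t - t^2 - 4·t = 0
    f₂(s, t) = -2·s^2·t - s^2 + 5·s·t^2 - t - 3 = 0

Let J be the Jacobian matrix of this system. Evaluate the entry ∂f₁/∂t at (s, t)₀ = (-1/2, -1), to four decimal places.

0.7500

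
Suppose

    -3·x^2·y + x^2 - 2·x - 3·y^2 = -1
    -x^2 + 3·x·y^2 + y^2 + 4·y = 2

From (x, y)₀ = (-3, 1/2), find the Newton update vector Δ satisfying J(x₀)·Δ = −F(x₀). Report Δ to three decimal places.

(1.698, 0.115)

At (-3, 1/2): F = (1.750, -11.000).
Jacobian J = [[-6·x·y + 2·x - 2, -3·x^2 - 6·y], [-2·x + 3·y^2, 6·x·y + 2·y + 4]].
At the point, J = [[1.000, -30.000], [6.750, -4.000]] (det J = 198.500).
Solving J·Δ = −F gives Δ = (1.698, 0.115).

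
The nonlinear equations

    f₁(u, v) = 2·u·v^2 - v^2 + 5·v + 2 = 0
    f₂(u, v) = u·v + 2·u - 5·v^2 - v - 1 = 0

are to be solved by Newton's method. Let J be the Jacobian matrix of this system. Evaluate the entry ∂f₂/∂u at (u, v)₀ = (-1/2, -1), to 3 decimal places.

1.000

∂f₂/∂u = v + 2.
At (-1/2, -1) this is 1.000.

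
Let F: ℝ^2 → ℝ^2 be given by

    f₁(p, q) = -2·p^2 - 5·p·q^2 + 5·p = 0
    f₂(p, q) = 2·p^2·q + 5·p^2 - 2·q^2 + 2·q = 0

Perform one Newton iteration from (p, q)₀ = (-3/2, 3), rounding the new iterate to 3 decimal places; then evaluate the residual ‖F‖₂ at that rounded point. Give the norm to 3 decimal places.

16.485

At (-3/2, 3): F = (55.500, 12.750).
Jacobian J = [[-4·p - 5·q^2 + 5, -10·p·q], [4·p·q + 10·p, 2·p^2 - 4·q + 2]].
At the point, J = [[-34.000, 45.000], [-33.000, -5.500]] (det J = 1672.000).
Solving J·Δ = −F gives Δ = (0.526, -0.836).
Then the next iterate is (p, q)₁ = (-0.974, 2.164).
Re-evaluating at (-0.974, 2.164): F = (16.03835, 3.81146), so ‖F‖₂ = 16.485.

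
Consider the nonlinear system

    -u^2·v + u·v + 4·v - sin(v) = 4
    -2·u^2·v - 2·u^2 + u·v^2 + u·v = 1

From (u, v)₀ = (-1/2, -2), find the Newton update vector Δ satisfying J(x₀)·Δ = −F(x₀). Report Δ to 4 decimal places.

At (-1/2, -2): F = (-9.590703, -1.5000).
Jacobian J = [[-2·u·v + v, -u^2 + u - cos(v) + 4], [-4·u·v - 4·u + v^2 + v, -2·u^2 + 2·u·v + u]].
At the point, J = [[-4.0000, 3.666147], [0.0000, 1.0000]] (det J = -4.0000).
Solving J·Δ = −F gives Δ = (-1.0229, 1.5000).

(-1.0229, 1.5000)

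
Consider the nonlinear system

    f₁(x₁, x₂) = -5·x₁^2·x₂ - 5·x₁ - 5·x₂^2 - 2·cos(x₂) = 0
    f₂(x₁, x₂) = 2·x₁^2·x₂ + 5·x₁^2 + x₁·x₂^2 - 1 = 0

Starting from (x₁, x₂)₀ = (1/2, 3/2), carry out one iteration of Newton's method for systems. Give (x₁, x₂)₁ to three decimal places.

(0.510, 0.385)

At (1/2, 3/2): F = (-15.76647, 2.125).
Jacobian J = [[-10·x₁·x₂ - 5, -5·x₁^2 - 10·x₂ + 2·sin(x₂)], [4·x₁·x₂ + 10·x₁ + x₂^2, 2·x₁^2 + 2·x₁·x₂]].
At the point, J = [[-12.500, -14.25501], [10.250, 2.000]] (det J = 121.11385).
Solving J·Δ = −F gives Δ = (0.010, -1.115).
Then the next iterate is (x₁, x₂)₁ = (0.510, 0.385).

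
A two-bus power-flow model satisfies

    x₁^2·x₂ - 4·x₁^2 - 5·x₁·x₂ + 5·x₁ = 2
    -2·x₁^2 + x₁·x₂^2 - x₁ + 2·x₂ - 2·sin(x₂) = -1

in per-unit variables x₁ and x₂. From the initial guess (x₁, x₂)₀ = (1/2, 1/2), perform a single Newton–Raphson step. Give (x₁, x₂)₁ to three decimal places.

(0.379, -0.169)

At (1/2, 1/2): F = (-1.625, 0.16615).
Jacobian J = [[2·x₁·x₂ - 8·x₁ - 5·x₂ + 5, x₁^2 - 5·x₁], [-4·x₁ + x₂^2 - 1, 2·x₁·x₂ - 2·cos(x₂) + 2]].
At the point, J = [[-1.000, -2.250], [-2.750, 0.74483]] (det J = -6.93233).
Solving J·Δ = −F gives Δ = (-0.121, -0.669).
Then the next iterate is (x₁, x₂)₁ = (0.379, -0.169).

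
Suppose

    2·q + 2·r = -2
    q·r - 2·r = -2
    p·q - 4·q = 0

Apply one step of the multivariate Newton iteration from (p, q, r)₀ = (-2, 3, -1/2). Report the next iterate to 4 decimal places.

(1.3333, 1.6667, -2.6667)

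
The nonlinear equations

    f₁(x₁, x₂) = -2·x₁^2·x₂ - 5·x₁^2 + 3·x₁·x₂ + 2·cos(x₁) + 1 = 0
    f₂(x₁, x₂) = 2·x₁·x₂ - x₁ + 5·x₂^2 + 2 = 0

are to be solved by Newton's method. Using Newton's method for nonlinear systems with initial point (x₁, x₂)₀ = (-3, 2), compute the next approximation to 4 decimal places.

(-1.8662, 0.8285)

At (-3, 2): F = (-99.979985, 13.0000).
Jacobian J = [[-4·x₁·x₂ - 10·x₁ + 3·x₂ - 2·sin(x₁), -2·x₁^2 + 3·x₁], [2·x₂ - 1, 2·x₁ + 10·x₂]].
At the point, J = [[60.282240, -27.0000], [3.0000, 14.0000]] (det J = 924.951360).
Solving J·Δ = −F gives Δ = (1.1338, -1.1715).
Then the next iterate is (x₁, x₂)₁ = (-1.8662, 0.8285).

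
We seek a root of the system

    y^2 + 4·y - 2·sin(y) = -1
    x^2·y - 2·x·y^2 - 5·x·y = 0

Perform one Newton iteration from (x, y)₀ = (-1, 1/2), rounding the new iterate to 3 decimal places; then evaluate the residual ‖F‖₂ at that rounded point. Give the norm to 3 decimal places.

2.038

At (-1, 1/2): F = (2.29115, 3.500).
Jacobian J = [[0, 2·y - 2·cos(y) + 4], [2·x·y - 2·y^2 - 5·y, x^2 - 4·x·y - 5·x]].
At the point, J = [[0.000, 3.24483], [-4.000, 8.000]] (det J = 12.97934).
Solving J·Δ = −F gives Δ = (-0.537, -0.706).
Then the next iterate is (x, y)₁ = (-1.537, -0.206).
Re-evaluating at (-1.537, -0.206): F = (0.62753, -1.93931), so ‖F‖₂ = 2.038.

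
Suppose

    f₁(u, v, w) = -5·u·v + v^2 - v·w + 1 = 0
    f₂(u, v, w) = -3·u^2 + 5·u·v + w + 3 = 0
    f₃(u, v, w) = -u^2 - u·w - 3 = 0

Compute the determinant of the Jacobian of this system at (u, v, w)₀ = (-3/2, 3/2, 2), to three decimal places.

-128.750

J = [[-5·v, -5·u + 2·v - w, -v], [-6·u + 5·v, 5·u, 1], [-2·u - w, 0, -u]].
At the point, J = [[-7.500, 8.500, -1.500], [16.500, -7.500, 1.000], [1.000, 0.000, 1.500]].
det J = -128.750.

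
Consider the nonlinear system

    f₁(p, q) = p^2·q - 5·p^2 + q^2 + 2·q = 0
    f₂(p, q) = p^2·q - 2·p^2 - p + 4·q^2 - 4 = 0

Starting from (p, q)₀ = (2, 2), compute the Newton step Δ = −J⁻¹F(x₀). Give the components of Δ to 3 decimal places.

At (2, 2): F = (-4.000, 10.000).
Jacobian J = [[2·p·q - 10·p, p^2 + 2·q + 2], [2·p·q - 4·p - 1, p^2 + 8·q]].
At the point, J = [[-12.000, 10.000], [-1.000, 20.000]] (det J = -230.000).
Solving J·Δ = −F gives Δ = (-0.783, -0.539).

(-0.783, -0.539)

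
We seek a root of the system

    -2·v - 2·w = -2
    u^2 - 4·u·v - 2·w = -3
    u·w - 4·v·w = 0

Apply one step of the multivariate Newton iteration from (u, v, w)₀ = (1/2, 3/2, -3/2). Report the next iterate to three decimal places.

At (1/2, 3/2, -3/2): F = (2.000, 3.250, 8.250).
Jacobian J = [[0, -2, -2], [2·u - 4·v, -4·u, -2], [w, -4·w, u - 4·v]].
At the point, J = [[0.000, -2.000, -2.000], [-5.000, -2.000, -2.000], [-1.500, 6.000, -5.500]] (det J = 115.000).
Solving J·Δ = −F gives Δ = (0.250, -0.207, 1.207).
Then the next iterate is (u, v, w)₁ = (0.750, 1.293, -0.293).

(0.750, 1.293, -0.293)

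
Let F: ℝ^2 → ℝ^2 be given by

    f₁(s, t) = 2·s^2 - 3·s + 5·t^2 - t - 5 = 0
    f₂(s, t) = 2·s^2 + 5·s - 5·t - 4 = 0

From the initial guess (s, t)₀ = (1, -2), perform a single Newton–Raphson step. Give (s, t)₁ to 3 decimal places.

At (1, -2): F = (16.000, 13.000).
Jacobian J = [[4·s - 3, 10·t - 1], [4·s + 5, -5]].
At the point, J = [[1.000, -21.000], [9.000, -5.000]] (det J = 184.000).
Solving J·Δ = −F gives Δ = (-1.049, 0.712).
Then the next iterate is (s, t)₁ = (-0.049, -1.288).

(-0.049, -1.288)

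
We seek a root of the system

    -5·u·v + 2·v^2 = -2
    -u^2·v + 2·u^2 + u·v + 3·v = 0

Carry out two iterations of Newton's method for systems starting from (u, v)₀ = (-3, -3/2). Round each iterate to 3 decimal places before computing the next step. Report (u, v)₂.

(-1.113, -0.508)

At (-3, -3/2): F = (-16.000, 31.500).
Jacobian J = [[-5·v, -5·u + 4·v], [-2·u·v + 4·u + v, -u^2 + u + 3]].
At the point, J = [[7.500, 9.000], [-22.500, -9.000]] (det J = 135.000).
Solving J·Δ = −F gives Δ = (1.033, 0.917).
Then the next iterate is (u, v)₁ = (-1.967, -0.583).
Round to (-1.967, -0.583) and repeat: F = (-3.05403, 9.39162), J = [[2.915, 7.503], [-10.74452, -2.83609]].
Δ = (0.854, 0.075), so (u, v)₂ = (-1.113, -0.508).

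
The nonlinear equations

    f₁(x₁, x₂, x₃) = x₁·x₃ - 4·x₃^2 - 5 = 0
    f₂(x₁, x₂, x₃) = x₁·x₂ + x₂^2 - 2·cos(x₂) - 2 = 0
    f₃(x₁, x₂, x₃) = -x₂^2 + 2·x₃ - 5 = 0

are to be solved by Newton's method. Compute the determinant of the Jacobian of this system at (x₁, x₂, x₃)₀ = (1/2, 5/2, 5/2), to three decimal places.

277.235

J = [[x₃, 0, x₁ - 8·x₃], [x₂, x₁ + 2·x₂ + 2·sin(x₂), 0], [0, -2·x₂, 2]].
At the point, J = [[2.500, 0.000, -19.500], [2.500, 6.69694, 0.000], [0.000, -5.000, 2.000]].
det J = 277.235.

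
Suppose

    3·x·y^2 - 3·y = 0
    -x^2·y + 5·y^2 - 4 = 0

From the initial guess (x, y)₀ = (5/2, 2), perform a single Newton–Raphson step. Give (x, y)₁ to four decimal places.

At (5/2, 2): F = (24.0000, 3.5000).
Jacobian J = [[3·y^2, 6·x·y - 3], [-2·x·y, -x^2 + 10·y]].
At the point, J = [[12.0000, 27.0000], [-10.0000, 13.7500]] (det J = 435.0000).
Solving J·Δ = −F gives Δ = (-0.5414, -0.6483).
Then the next iterate is (x, y)₁ = (1.9586, 1.3517).

(1.9586, 1.3517)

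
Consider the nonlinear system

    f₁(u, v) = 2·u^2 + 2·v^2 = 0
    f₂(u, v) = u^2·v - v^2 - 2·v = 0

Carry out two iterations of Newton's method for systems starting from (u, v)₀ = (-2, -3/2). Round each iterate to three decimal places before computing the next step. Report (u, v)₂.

(4.952, -3.650)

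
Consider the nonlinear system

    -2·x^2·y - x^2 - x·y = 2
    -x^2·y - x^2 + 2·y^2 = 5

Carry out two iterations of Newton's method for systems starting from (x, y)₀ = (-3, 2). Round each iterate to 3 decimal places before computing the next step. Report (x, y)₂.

(-0.859, 1.530)

At (-3, 2): F = (-41.000, -24.000).
Jacobian J = [[-4·x·y - 2·x - y, -2·x^2 - x], [-2·x·y - 2·x, -x^2 + 4·y]].
At the point, J = [[28.000, -15.000], [18.000, -1.000]] (det J = 242.000).
Solving J·Δ = −F gives Δ = (1.318, -0.273).
Then the next iterate is (x, y)₁ = (-1.682, 1.727).
Round to (-1.682, 1.727) and repeat: F = (-11.69610, -6.74996), J = [[13.25626, -3.97625], [9.17363, 4.07888]].
Δ = (0.823, -0.197), so (x, y)₂ = (-0.859, 1.530).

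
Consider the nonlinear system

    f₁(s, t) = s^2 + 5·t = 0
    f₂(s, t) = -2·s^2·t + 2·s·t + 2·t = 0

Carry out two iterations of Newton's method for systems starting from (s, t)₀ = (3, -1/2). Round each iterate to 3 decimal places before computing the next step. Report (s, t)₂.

(1.654, -0.530)

At (3, -1/2): F = (6.500, 5.000).
Jacobian J = [[2·s, 5], [-4·s·t + 2·t, -2·s^2 + 2·s + 2]].
At the point, J = [[6.000, 5.000], [5.000, -10.000]] (det J = -85.000).
Solving J·Δ = −F gives Δ = (-1.059, -0.029).
Then the next iterate is (s, t)₁ = (1.941, -0.529).
Round to (1.941, -0.529) and repeat: F = (1.12248, 0.87442), J = [[3.882, 5.000], [3.04916, -1.65296]].
Δ = (-0.287, -0.001), so (s, t)₂ = (1.654, -0.530).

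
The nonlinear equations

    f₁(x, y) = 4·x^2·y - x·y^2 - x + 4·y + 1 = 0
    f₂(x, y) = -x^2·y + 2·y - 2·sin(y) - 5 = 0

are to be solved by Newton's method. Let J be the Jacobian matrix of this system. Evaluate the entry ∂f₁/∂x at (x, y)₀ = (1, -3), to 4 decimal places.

∂f₁/∂x = 8·x·y - y^2 - 1.
At (1, -3) this is -34.0000.

-34.0000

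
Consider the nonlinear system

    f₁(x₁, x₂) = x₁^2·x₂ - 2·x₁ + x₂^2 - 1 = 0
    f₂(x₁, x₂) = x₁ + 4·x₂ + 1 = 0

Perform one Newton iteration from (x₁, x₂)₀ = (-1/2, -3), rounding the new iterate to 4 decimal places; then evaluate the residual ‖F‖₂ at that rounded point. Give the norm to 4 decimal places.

14.0254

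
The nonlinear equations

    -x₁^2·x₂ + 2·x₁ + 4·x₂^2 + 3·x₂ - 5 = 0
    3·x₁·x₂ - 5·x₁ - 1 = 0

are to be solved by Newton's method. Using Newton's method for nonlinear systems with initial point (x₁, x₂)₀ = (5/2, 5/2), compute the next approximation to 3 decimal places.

(2.820, 1.693)

At (5/2, 5/2): F = (16.875, 5.250).
Jacobian J = [[-2·x₁·x₂ + 2, -x₁^2 + 8·x₂ + 3], [3·x₂ - 5, 3·x₁]].
At the point, J = [[-10.500, 16.750], [2.500, 7.500]] (det J = -120.625).
Solving J·Δ = −F gives Δ = (0.320, -0.807).
Then the next iterate is (x₁, x₂)₁ = (2.820, 1.693).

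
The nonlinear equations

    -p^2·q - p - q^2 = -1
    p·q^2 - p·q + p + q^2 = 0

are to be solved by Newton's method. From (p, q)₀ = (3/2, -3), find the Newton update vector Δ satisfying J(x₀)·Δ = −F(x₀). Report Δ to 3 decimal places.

(-0.340, 1.459)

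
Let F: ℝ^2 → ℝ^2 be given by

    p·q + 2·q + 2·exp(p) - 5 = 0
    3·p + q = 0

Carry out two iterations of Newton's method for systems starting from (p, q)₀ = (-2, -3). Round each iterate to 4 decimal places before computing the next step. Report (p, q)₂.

(-2.2517, 6.7550)

At (-2, -3): F = (-4.729329, -9.0000).
Jacobian J = [[q + 2·exp(p), p + 2], [3, 1]].
At the point, J = [[-2.729329, 0.0000], [3.0000, 1.0000]] (det J = -2.729329).
Solving J·Δ = −F gives Δ = (-1.7328, 14.1983).
Then the next iterate is (p, q)₁ = (-3.7328, 11.1983).
Round to (-3.7328, 11.1983) and repeat: F = (-24.356563, -0.0001), J = [[11.246151, -1.7328], [3.0000, 1.0000]].
Δ = (1.4811, -4.4433), so (p, q)₂ = (-2.2517, 6.7550).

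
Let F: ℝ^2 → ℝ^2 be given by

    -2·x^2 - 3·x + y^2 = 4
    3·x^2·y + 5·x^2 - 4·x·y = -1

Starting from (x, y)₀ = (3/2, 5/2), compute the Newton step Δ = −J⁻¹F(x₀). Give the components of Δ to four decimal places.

At (3/2, 5/2): F = (-6.7500, 14.1250).
Jacobian J = [[-4·x - 3, 2·y], [6·x·y + 10·x - 4·y, 3·x^2 - 4·x]].
At the point, J = [[-9.0000, 5.0000], [27.5000, 0.7500]] (det J = -144.2500).
Solving J·Δ = −F gives Δ = (-0.5247, 0.4055).

(-0.5247, 0.4055)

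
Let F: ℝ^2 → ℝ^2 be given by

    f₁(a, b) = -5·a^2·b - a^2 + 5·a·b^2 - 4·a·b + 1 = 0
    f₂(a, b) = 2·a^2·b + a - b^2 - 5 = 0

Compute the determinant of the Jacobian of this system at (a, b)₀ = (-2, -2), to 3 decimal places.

-572.000

J = [[-10·a·b - 2·a + 5·b^2 - 4·b, -5·a^2 + 10·a·b - 4·a], [4·a·b + 1, 2·a^2 - 2·b]].
At the point, J = [[-8.000, 28.000], [17.000, 12.000]].
det J = -572.000.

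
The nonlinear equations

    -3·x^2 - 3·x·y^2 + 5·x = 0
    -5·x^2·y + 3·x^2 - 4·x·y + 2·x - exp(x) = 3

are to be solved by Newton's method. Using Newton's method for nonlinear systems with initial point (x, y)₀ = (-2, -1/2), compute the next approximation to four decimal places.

At (-2, -1/2): F = (-20.5000, 10.864665).
Jacobian J = [[-6·x - 3·y^2 + 5, -6·x·y], [-10·x·y + 6·x - 4·y - exp(x) + 2, -5·x^2 - 4·x]].
At the point, J = [[16.2500, -6.0000], [-18.135335, -12.0000]] (det J = -303.812012).
Solving J·Δ = −F gives Δ = (1.0243, -0.6426).
Then the next iterate is (x, y)₁ = (-0.9757, -1.1426).

(-0.9757, -1.1426)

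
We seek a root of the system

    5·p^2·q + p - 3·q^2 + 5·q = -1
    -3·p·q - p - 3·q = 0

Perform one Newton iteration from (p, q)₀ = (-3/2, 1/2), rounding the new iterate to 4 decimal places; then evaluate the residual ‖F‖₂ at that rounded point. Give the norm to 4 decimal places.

2.7082

At (-3/2, 1/2): F = (6.8750, 2.2500).
Jacobian J = [[10·p·q + 1, 5·p^2 - 6·q + 5], [-3·q - 1, -3·p - 3]].
At the point, J = [[-6.5000, 13.2500], [-2.5000, 1.5000]] (det J = 23.3750).
Solving J·Δ = −F gives Δ = (0.8342, -0.1096).
Then the next iterate is (p, q)₁ = (-0.6658, 0.3904).
Re-evaluating at (-0.6658, 0.3904): F = (2.694265, 0.274385), so ‖F‖₂ = 2.7082.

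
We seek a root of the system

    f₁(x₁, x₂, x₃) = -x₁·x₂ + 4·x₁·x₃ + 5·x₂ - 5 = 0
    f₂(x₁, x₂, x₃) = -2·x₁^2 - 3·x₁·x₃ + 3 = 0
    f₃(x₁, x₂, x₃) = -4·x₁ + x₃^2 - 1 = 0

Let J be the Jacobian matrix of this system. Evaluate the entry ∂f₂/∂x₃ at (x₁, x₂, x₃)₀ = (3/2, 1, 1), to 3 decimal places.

-4.500

∂f₂/∂x₃ = -3·x₁.
At (3/2, 1, 1) this is -4.500.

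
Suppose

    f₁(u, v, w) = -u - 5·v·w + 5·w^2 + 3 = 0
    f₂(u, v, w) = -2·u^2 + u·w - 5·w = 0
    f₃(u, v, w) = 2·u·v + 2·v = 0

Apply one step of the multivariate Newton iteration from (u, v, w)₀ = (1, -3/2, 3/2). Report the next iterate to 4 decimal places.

At (1, -3/2, 3/2): F = (24.5000, -8.0000, -6.0000).
Jacobian J = [[-1, -5·w, -5·v + 10·w], [-4·u + w, 0, u - 5], [2·v, 2·u + 2, 0]].
At the point, J = [[-1.0000, -7.5000, 22.5000], [-2.5000, 0.0000, -4.0000], [-3.0000, 4.0000, 0.0000]] (det J = -331.0000).
Solving J·Δ = −F gives Δ = (-1.5347, 0.3489, -1.0408).
Then the next iterate is (u, v, w)₁ = (-0.5347, -1.1511, 0.4592).

(-0.5347, -1.1511, 0.4592)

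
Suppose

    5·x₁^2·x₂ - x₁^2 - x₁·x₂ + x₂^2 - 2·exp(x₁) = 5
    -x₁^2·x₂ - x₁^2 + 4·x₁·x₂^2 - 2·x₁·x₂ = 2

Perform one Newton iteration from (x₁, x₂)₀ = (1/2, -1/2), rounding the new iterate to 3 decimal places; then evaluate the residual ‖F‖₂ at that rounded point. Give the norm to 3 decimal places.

15.652

At (1/2, -1/2): F = (-8.67244, -1.125).
Jacobian J = [[10·x₁·x₂ - 2·x₁ - x₂ - 2·exp(x₁), 5·x₁^2 - x₁ + 2·x₂], [-2·x₁·x₂ - 2·x₁ + 4·x₂^2 - 2·x₂, -x₁^2 + 8·x₁·x₂ - 2·x₁]].
At the point, J = [[-6.29744, -0.250], [1.500, -3.250]] (det J = 20.84169).
Solving J·Δ = −F gives Δ = (-1.339, -0.964).
Then the next iterate is (x₁, x₂)₁ = (-0.839, -1.464).
Re-evaluating at (-0.839, -1.464): F = (-10.80591, -11.32287), so ‖F‖₂ = 15.652.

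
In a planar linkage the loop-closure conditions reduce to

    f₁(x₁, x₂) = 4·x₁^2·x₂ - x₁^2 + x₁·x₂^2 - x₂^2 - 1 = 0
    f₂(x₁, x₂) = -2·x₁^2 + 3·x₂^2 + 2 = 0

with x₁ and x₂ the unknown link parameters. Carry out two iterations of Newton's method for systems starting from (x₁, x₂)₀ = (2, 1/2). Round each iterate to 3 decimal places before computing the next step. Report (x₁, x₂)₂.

At (2, 1/2): F = (3.250, -5.250).
Jacobian J = [[8·x₁·x₂ - 2·x₁ + x₂^2, 4·x₁^2 + 2·x₁·x₂ - 2·x₂], [-4·x₁, 6·x₂]].
At the point, J = [[4.250, 17.000], [-8.000, 3.000]] (det J = 148.750).
Solving J·Δ = −F gives Δ = (-0.666, -0.025).
Then the next iterate is (x₁, x₂)₁ = (1.334, 0.475).
Round to (1.334, 0.475) and repeat: F = (0.67696, -0.88224), J = [[2.62683, 7.43552], [-5.336, 2.850]].
Δ = (-0.180, -0.027), so (x₁, x₂)₂ = (1.154, 0.448).

(1.154, 0.448)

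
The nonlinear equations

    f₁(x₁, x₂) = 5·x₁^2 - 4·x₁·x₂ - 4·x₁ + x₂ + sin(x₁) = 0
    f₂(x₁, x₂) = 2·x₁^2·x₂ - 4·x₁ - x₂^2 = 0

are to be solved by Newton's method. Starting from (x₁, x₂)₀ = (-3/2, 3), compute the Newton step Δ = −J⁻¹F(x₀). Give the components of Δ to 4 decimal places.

At (-3/2, 3): F = (37.252505, 10.5000).
Jacobian J = [[10·x₁ - 4·x₂ + cos(x₁) - 4, -4·x₁ + 1], [4·x₁·x₂ - 4, 2·x₁^2 - 2·x₂]].
At the point, J = [[-30.929263, 7.0000], [-22.0000, -1.5000]] (det J = 200.393894).
Solving J·Δ = −F gives Δ = (0.6456, -2.4691).

(0.6456, -2.4691)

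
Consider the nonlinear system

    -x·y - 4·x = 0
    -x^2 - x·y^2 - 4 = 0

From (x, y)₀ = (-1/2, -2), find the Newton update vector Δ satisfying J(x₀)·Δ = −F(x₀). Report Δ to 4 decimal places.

(0.1591, -1.3636)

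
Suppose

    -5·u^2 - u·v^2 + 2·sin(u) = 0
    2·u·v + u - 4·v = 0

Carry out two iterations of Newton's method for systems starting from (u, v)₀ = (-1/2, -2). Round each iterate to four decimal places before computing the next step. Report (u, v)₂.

(0.5253, 0.1711)

At (-1/2, -2): F = (-0.208851, 9.5000).
Jacobian J = [[-10·u - v^2 + 2·cos(u), -2·u·v], [2·v + 1, 2·u - 4]].
At the point, J = [[2.755165, -2.0000], [-3.0000, -5.0000]] (det J = -19.775826).
Solving J·Δ = −F gives Δ = (1.0136, 1.2919).
Then the next iterate is (u, v)₁ = (0.5136, -0.7081).
Round to (0.5136, -0.7081) and repeat: F = (-0.593815, 2.618640), J = [[-3.895443, 0.727360], [-0.4162, -2.9728]].
Δ = (0.0117, 0.8792), so (u, v)₂ = (0.5253, 0.1711).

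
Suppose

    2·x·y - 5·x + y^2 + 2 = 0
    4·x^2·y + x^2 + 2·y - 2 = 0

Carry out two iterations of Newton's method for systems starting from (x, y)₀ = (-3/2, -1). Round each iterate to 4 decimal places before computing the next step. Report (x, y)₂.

(0.6942, -1.8797)

At (-3/2, -1): F = (13.5000, -10.7500).
Jacobian J = [[2·y - 5, 2·x + 2·y], [8·x·y + 2·x, 4·x^2 + 2]].
At the point, J = [[-7.0000, -5.0000], [9.0000, 11.0000]] (det J = -32.0000).
Solving J·Δ = −F gives Δ = (2.9609, -1.4453).
Then the next iterate is (x, y)₁ = (1.4609, -2.4453).
Round to (1.4609, -2.4453) and repeat: F = (-6.469685, -25.631690), J = [[-9.8906, -1.9688], [-25.656910, 10.536915]].
Δ = (-0.7667, 0.5656), so (x, y)₂ = (0.6942, -1.8797).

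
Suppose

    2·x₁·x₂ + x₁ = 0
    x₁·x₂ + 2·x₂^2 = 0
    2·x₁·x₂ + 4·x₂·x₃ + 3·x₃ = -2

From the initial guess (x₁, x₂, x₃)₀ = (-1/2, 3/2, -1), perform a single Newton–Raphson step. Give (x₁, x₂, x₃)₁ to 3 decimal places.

(-0.191, 0.734, -0.584)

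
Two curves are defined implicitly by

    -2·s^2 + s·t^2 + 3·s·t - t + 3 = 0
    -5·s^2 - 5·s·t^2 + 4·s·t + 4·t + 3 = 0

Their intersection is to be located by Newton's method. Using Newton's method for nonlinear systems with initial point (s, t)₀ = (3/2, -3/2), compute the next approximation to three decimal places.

At (3/2, -3/2): F = (-3.375, -40.125).
Jacobian J = [[-4·s + t^2 + 3·t, 2·s·t + 3·s - 1], [-10·s - 5·t^2 + 4·t, -10·s·t + 4·s + 4]].
At the point, J = [[-8.250, -1.000], [-32.250, 32.500]] (det J = -300.375).
Solving J·Δ = −F gives Δ = (-0.499, 0.740).
Then the next iterate is (s, t)₁ = (1.001, -0.760).

(1.001, -0.760)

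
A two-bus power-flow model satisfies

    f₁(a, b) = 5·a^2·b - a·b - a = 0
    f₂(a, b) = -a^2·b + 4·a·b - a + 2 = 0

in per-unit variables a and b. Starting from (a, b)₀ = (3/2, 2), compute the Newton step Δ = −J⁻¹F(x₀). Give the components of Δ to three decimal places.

At (3/2, 2): F = (18.000, 8.000).
Jacobian J = [[10·a·b - b - 1, 5·a^2 - a], [-2·a·b + 4·b - 1, -a^2 + 4·a]].
At the point, J = [[27.000, 9.750], [1.000, 3.750]] (det J = 91.500).
Solving J·Δ = −F gives Δ = (0.115, -2.164).

(0.115, -2.164)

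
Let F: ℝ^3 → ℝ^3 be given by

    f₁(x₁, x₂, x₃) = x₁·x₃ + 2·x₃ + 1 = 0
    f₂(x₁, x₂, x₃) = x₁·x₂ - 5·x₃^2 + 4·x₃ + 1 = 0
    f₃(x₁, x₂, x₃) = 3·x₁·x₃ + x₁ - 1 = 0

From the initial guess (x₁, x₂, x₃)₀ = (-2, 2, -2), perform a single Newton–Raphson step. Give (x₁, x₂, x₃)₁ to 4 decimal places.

At (-2, 2, -2): F = (1.0000, -31.0000, 9.0000).
Jacobian J = [[x₃, 0, x₁ + 2], [x₂, x₁, -10·x₃ + 4], [3·x₃ + 1, 0, 3·x₁]].
At the point, J = [[-2.0000, 0.0000, 0.0000], [2.0000, -2.0000, 24.0000], [-5.0000, 0.0000, -6.0000]] (det J = -24.0000).
Solving J·Δ = −F gives Δ = (0.5000, -2.0000, 1.0833).
Then the next iterate is (x₁, x₂, x₃)₁ = (-1.5000, 0.0000, -0.9167).

(-1.5000, 0.0000, -0.9167)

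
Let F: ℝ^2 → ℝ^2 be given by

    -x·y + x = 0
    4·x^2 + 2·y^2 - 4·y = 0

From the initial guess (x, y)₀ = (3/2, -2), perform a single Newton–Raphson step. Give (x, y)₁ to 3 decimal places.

(0.583, -0.833)

At (3/2, -2): F = (4.500, 25.000).
Jacobian J = [[-y + 1, -x], [8·x, 4·y - 4]].
At the point, J = [[3.000, -1.500], [12.000, -12.000]] (det J = -18.000).
Solving J·Δ = −F gives Δ = (-0.917, 1.167).
Then the next iterate is (x, y)₁ = (0.583, -0.833).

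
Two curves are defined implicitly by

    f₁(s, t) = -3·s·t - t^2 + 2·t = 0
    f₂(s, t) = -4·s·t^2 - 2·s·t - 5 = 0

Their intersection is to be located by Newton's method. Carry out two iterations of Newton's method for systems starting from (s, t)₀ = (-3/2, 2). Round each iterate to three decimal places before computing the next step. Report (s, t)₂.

(-0.229, 2.598)

At (-3/2, 2): F = (9.000, 25.000).
Jacobian J = [[-3·t, -3·s - 2·t + 2], [-4·t^2 - 2·t, -8·s·t - 2·s]].
At the point, J = [[-6.000, 2.500], [-20.000, 27.000]] (det J = -112.000).
Solving J·Δ = −F gives Δ = (1.612, 0.268).
Then the next iterate is (s, t)₁ = (0.112, 2.268).
Round to (0.112, 2.268) and repeat: F = (-1.36987, -7.81247), J = [[-6.804, -2.872], [-25.11130, -2.25613]].
Δ = (-0.341, 0.330), so (s, t)₂ = (-0.229, 2.598).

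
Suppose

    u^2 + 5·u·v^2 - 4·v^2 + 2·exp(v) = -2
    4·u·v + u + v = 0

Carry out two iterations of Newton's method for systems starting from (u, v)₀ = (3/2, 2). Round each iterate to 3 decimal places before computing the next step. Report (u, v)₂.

(-0.365, 1.720)

At (3/2, 2): F = (33.02811, 15.500).
Jacobian J = [[2·u + 5·v^2, 10·u·v - 8·v + 2·exp(v)], [4·v + 1, 4·u + 1]].
At the point, J = [[23.000, 28.77811], [9.000, 7.000]] (det J = -98.00301).
Solving J·Δ = −F gives Δ = (-2.192, 0.605).
Then the next iterate is (u, v)₁ = (-0.692, 2.605).
Round to (-0.692, 2.605) and repeat: F = (-21.08243, -5.29764), J = [[32.54612, -11.80415], [11.420, -1.768]].
Δ = (0.327, -0.885), so (u, v)₂ = (-0.365, 1.720).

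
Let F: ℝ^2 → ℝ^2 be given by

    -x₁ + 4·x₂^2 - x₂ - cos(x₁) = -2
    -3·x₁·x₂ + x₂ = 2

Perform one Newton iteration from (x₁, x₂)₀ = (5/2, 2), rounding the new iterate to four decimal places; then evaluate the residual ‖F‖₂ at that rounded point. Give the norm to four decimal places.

5.5043

At (5/2, 2): F = (14.301144, -15.0000).
Jacobian J = [[sin(x₁) - 1, 8·x₂ - 1], [-3·x₂, -3·x₁ + 1]].
At the point, J = [[-0.401528, 15.0000], [-6.0000, -6.5000]] (det J = 92.609931).
Solving J·Δ = −F gives Δ = (-1.4258, -0.9916).
Then the next iterate is (x₁, x₂)₁ = (1.0742, 1.0084).
Re-evaluating at (1.0742, 1.0084): F = (3.508446, -4.241270), so ‖F‖₂ = 5.5043.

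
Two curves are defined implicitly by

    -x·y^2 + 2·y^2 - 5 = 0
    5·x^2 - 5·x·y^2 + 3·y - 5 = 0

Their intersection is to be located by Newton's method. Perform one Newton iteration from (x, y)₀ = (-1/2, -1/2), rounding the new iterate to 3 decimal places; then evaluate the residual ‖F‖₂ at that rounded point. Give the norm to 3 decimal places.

At (-1/2, -1/2): F = (-4.375, -4.625).
Jacobian J = [[-y^2, -2·x·y + 4·y], [10·x - 5·y^2, -10·x·y + 3]].
At the point, J = [[-0.250, -2.500], [-6.250, 0.500]] (det J = -15.750).
Solving J·Δ = −F gives Δ = (-0.873, -1.663).
Then the next iterate is (x, y)₁ = (-1.373, -2.163).
Re-evaluating at (-1.373, -2.163): F = (10.78081, 30.05502), so ‖F‖₂ = 31.930.

31.930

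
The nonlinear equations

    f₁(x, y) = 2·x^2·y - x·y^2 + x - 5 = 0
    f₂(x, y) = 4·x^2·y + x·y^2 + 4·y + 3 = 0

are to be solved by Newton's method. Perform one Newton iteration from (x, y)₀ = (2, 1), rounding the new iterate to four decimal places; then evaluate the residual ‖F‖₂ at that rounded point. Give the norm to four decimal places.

5.1545

At (2, 1): F = (3.0000, 25.0000).
Jacobian J = [[4·x·y - y^2 + 1, 2·x^2 - 2·x·y], [8·x·y + y^2, 4·x^2 + 2·x·y + 4]].
At the point, J = [[8.0000, 4.0000], [17.0000, 24.0000]] (det J = 124.0000).
Solving J·Δ = −F gives Δ = (0.2258, -1.2016).
Then the next iterate is (x, y)₁ = (2.2258, -0.2016).
Re-evaluating at (2.2258, -0.2016): F = (-4.862190, -1.710993), so ‖F‖₂ = 5.1545.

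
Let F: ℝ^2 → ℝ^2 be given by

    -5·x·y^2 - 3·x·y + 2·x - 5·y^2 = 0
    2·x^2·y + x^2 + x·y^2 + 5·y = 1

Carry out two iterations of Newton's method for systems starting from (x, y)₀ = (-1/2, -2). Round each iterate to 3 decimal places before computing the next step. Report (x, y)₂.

At (-1/2, -2): F = (-14.000, -13.750).
Jacobian J = [[-5·y^2 - 3·y + 2, -10·x·y - 3·x - 10·y], [4·x·y + 2·x + y^2, 2·x^2 + 2·x·y + 5]].
At the point, J = [[-12.000, 11.500], [7.000, 7.500]] (det J = -170.500).
Solving J·Δ = −F gives Δ = (0.312, 1.543).
Then the next iterate is (x, y)₁ = (-0.188, -0.457).
Round to (-0.188, -0.457) and repeat: F = (-1.48167, -3.32122), J = [[2.32675, 4.27484], [0.17651, 5.24252]].
Δ = (-0.562, 0.652), so (x, y)₂ = (-0.750, 0.195).

(-0.750, 0.195)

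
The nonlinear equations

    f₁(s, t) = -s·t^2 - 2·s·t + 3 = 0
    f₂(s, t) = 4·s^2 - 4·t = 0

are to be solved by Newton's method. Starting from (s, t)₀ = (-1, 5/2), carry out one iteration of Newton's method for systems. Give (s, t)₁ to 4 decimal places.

At (-1, 5/2): F = (14.2500, -6.0000).
Jacobian J = [[-t^2 - 2·t, -2·s·t - 2·s], [8·s, -4]].
At the point, J = [[-11.2500, 7.0000], [-8.0000, -4.0000]] (det J = 101.0000).
Solving J·Δ = −F gives Δ = (0.1485, -1.7970).
Then the next iterate is (s, t)₁ = (-0.8515, 0.7030).

(-0.8515, 0.7030)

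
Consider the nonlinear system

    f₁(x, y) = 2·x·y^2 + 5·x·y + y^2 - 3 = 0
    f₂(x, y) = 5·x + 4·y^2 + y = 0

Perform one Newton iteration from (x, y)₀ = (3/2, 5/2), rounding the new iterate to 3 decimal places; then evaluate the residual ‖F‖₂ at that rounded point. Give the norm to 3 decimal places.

13.649

At (3/2, 5/2): F = (40.750, 35.000).
Jacobian J = [[2·y^2 + 5·y, 4·x·y + 5·x + 2·y], [5, 8·y + 1]].
At the point, J = [[25.000, 27.500], [5.000, 21.000]] (det J = 387.500).
Solving J·Δ = −F gives Δ = (0.275, -1.732).
Then the next iterate is (x, y)₁ = (1.775, 0.768).
Re-evaluating at (1.775, 0.768): F = (6.49970, 12.00230), so ‖F‖₂ = 13.649.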